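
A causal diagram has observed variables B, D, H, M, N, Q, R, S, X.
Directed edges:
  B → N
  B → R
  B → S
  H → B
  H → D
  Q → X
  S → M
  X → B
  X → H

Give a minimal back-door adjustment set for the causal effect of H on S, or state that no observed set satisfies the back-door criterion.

H→S: minimal back-door set {X}.

desc(H)\{H}={B,D,M,N,R,S}; candidates ⊆ {Q,X}.
size 0: {}; under {} H still reaches {B,M,N,Q,R,S,X} ∋ S.
{X}: H⊥S given {X} in G with H→· removed — back-door holds.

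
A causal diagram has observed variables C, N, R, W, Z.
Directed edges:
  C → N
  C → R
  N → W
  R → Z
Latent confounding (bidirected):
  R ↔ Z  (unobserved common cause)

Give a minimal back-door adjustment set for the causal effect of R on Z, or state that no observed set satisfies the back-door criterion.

desc(R)\{R}={Z}; candidates ⊆ {C,N,W}.
R↔Z: latent back-door arc(s) into R.
size 0: {}; under {} R still reaches {C,N,W,Z} ∋ Z.
size 1: {C}, {N}, {W}; under {C} R still reaches {Z} ∋ Z.
size 2: {C,N}, {C,W}, {N,W}; under {C,N} R still reaches {Z} ∋ Z.
R↔Z cannot be blocked by any observed set — no back-door set.

R→Z: no observed back-door set.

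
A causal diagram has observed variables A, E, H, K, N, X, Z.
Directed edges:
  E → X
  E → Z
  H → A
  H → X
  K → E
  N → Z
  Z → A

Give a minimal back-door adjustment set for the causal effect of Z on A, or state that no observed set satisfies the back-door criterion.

Z→A: minimal back-door set ∅.

desc(Z)\{Z}={A}; candidates ⊆ {E,H,K,N,X}.
∅: Z⊥A given ∅ in G with Z→· removed — back-door holds.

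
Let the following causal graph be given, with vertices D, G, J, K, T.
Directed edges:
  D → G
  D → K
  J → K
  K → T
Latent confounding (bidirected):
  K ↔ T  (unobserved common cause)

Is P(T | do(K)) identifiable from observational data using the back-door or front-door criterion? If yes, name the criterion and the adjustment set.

P(T|do(K)): not identifiable (no BD/FD set).

desc(K)\{K}={T}; candidates ⊆ {D,G,J}.
K↔T: latent back-door arc(s) into K.
size 0: {}; under {} K still reaches {D,G,J,T} ∋ T.
size 1: {D}, {G}, {J}; under {D} K still reaches {J,T} ∋ T.
size 2: {D,G}, {D,J}, {G,J}; under {D,G} K still reaches {J,T} ∋ T.
K↔T cannot be blocked by any observed set — no back-door set.
No mediator lies on a directed K→…→T path.
Neither criterion identifies P(T|do(K)) in this graph.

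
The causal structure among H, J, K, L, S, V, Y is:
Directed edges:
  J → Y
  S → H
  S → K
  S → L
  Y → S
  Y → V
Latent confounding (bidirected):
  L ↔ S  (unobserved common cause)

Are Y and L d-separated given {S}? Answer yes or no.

No — Y and L are d-connected given {S}.

Bayes-Ball from Y | {S} reaches {J,L,V}.
L ∈ reach(Y|{S}) ⇒ Y ⊥̸ L | {S}.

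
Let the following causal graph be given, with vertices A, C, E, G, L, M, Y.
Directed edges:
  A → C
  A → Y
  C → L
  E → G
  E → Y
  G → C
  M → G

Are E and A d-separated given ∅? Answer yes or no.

Yes — E ⊥ A | ∅.

Bayes-Ball from E | ∅ reaches {C,G,L,Y}.
A ∉ reach(E|∅) ⇒ E ⊥ A | ∅.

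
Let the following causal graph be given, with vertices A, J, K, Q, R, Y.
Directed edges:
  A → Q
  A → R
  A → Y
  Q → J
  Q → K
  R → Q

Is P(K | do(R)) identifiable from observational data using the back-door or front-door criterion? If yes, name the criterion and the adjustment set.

P(K|do(R)): backdoor, adjust for {A}.

desc(R)\{R}={J,K,Q}; candidates ⊆ {A,Y}.
size 0: {}; under {} R still reaches {A,J,K,Q,Y} ∋ K.
{A}: R⊥K given {A} in G with R→· removed — back-door holds.
P(K|do(R)) = Σ_{A} P(K|R,A)·P(A).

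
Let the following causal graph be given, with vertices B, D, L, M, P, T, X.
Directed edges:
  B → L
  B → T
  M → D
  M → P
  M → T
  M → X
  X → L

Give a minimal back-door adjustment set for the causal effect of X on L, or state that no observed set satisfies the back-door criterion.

desc(X)\{X}={L}; candidates ⊆ {B,D,M,P,T}.
∅: X⊥L given ∅ in G with X→· removed — back-door holds.

X→L: minimal back-door set ∅.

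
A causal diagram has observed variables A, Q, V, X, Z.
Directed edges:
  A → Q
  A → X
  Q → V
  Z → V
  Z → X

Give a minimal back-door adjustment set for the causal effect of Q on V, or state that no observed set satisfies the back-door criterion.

desc(Q)\{Q}={V}; candidates ⊆ {A,X,Z}.
∅: Q⊥V given ∅ in G with Q→· removed — back-door holds.

Q→V: minimal back-door set ∅.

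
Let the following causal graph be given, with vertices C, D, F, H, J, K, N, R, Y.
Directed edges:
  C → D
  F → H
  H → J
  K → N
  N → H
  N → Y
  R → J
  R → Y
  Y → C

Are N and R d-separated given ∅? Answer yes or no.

Bayes-Ball from N | ∅ reaches {C,D,H,J,K,Y}.
R ∉ reach(N|∅) ⇒ N ⊥ R | ∅.

Yes — N ⊥ R | ∅.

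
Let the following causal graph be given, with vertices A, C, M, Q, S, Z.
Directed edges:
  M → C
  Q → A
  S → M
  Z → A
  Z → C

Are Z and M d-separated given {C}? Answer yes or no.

No — Z and M are d-connected given {C}.

Bayes-Ball from Z | {C} reaches {A,M,S}.
M ∈ reach(Z|{C}) ⇒ Z ⊥̸ M | {C}.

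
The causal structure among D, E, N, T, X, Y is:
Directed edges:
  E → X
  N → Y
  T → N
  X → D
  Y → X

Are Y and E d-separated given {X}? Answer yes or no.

No — Y and E are d-connected given {X}.

Bayes-Ball from Y | {X} reaches {E,N,T}.
E ∈ reach(Y|{X}) ⇒ Y ⊥̸ E | {X}.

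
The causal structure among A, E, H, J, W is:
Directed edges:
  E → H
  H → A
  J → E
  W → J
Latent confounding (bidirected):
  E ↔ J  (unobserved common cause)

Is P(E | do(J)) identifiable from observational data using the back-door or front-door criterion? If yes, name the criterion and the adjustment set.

desc(J)\{J}={A,E,H}; candidates ⊆ {W}.
J↔E: latent back-door arc(s) into J.
size 0: {}; under {} J still reaches {A,E,H,W} ∋ E.
size 1: {W}; under {W} J still reaches {A,E,H} ∋ E.
J↔E cannot be blocked by any observed set — no back-door set.
No mediator lies on a directed J→…→E path.
Neither criterion identifies P(E|do(J)) in this graph.

P(E|do(J)): not identifiable (no BD/FD set).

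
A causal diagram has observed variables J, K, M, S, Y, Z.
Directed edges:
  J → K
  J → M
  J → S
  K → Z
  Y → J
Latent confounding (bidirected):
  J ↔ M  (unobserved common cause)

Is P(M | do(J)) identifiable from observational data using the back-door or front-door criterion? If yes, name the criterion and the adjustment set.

P(M|do(J)): not identifiable (no BD/FD set).

desc(J)\{J}={K,M,S,Z}; candidates ⊆ {Y}.
J↔M: latent back-door arc(s) into J.
size 0: {}; under {} J still reaches {M,Y} ∋ M.
size 1: {Y}; under {Y} J still reaches {M} ∋ M.
J↔M cannot be blocked by any observed set — no back-door set.
No mediator lies on a directed J→…→M path.
Neither criterion identifies P(M|do(J)) in this graph.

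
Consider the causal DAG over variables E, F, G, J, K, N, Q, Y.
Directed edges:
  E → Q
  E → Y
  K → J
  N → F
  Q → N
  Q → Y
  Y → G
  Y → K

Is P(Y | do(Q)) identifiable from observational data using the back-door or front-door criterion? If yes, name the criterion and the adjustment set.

desc(Q)\{Q}={F,G,J,K,N,Y}; candidates ⊆ {E}.
size 0: {}; under {} Q still reaches {E,G,J,K,Y} ∋ Y.
{E}: Q⊥Y given {E} in G with Q→· removed — back-door holds.
P(Y|do(Q)) = Σ_{E} P(Y|Q,E)·P(E).

P(Y|do(Q)): backdoor, adjust for {E}.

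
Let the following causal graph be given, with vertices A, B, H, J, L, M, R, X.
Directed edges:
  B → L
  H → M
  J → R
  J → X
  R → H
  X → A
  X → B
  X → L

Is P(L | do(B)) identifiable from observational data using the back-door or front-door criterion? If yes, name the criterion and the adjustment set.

P(L|do(B)): backdoor, adjust for {X}.

desc(B)\{B}={L}; candidates ⊆ {A,H,J,M,R,X}.
size 0: {}; under {} B still reaches {A,H,J,L,M,R,X} ∋ L.
{X}: B⊥L given {X} in G with B→· removed — back-door holds.
P(L|do(B)) = Σ_{X} P(L|B,X)·P(X).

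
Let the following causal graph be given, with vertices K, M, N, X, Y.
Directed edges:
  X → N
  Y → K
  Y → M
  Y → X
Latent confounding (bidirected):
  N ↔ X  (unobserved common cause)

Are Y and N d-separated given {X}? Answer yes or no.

Bayes-Ball from Y | {X} reaches {K,M,N}.
N ∈ reach(Y|{X}) ⇒ Y ⊥̸ N | {X}.

No — Y and N are d-connected given {X}.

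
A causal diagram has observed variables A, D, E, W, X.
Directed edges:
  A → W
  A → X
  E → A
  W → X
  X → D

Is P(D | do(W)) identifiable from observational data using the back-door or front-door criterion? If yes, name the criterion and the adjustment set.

desc(W)\{W}={D,X}; candidates ⊆ {A,E}.
size 0: {}; under {} W still reaches {A,D,E,X} ∋ D.
{A}: W⊥D given {A} in G with W→· removed — back-door holds.
P(D|do(W)) = Σ_{A} P(D|W,A)·P(A).

P(D|do(W)): backdoor, adjust for {A}.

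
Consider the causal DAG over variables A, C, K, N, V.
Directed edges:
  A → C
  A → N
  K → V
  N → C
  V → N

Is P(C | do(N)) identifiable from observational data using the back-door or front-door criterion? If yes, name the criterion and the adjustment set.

desc(N)\{N}={C}; candidates ⊆ {A,K,V}.
size 0: {}; under {} N still reaches {A,C,K,V} ∋ C.
{A}: N⊥C given {A} in G with N→· removed — back-door holds.
P(C|do(N)) = Σ_{A} P(C|N,A)·P(A).

P(C|do(N)): backdoor, adjust for {A}.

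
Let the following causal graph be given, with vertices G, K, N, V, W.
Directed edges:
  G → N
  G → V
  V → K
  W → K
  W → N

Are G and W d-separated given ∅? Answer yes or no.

Yes — G ⊥ W | ∅.

Bayes-Ball from G | ∅ reaches {K,N,V}.
W ∉ reach(G|∅) ⇒ G ⊥ W | ∅.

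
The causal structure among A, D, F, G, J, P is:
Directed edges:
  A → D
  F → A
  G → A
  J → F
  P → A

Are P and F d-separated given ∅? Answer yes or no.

Yes — P ⊥ F | ∅.

Bayes-Ball from P | ∅ reaches {A,D}.
F ∉ reach(P|∅) ⇒ P ⊥ F | ∅.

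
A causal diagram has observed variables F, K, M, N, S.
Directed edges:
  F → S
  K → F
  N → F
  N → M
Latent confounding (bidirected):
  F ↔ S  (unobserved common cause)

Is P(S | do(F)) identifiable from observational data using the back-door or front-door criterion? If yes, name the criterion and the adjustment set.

desc(F)\{F}={S}; candidates ⊆ {K,M,N}.
F↔S: latent back-door arc(s) into F.
size 0: {}; under {} F still reaches {K,M,N,S} ∋ S.
size 1: {K}, {M}, {N}; under {K} F still reaches {M,N,S} ∋ S.
size 2: {K,M}, {K,N}, {M,N}; under {K,M} F still reaches {N,S} ∋ S.
F↔S cannot be blocked by any observed set — no back-door set.
No mediator lies on a directed F→…→S path.
Neither criterion identifies P(S|do(F)) in this graph.

P(S|do(F)): not identifiable (no BD/FD set).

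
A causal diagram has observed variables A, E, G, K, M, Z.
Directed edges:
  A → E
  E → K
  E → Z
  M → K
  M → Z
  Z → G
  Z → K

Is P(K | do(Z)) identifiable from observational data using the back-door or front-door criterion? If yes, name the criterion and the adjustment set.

P(K|do(Z)): backdoor, adjust for {E, M}.

desc(Z)\{Z}={G,K}; candidates ⊆ {A,E,M}.
size 0: {}; under {} Z still reaches {A,E,K,M} ∋ K.
size 1: {A}, {E}, {M}; under {A} Z still reaches {E,K,M} ∋ K.
{E,M}: Z⊥K given {E,M} in G with Z→· removed — back-door holds.
P(K|do(Z)) = Σ_{E,M} P(K|Z,E,M)·P(E,M).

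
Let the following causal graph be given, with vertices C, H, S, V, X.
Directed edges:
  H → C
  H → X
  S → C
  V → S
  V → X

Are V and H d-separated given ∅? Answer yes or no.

Bayes-Ball from V | ∅ reaches {C,S,X}.
H ∉ reach(V|∅) ⇒ V ⊥ H | ∅.

Yes — V ⊥ H | ∅.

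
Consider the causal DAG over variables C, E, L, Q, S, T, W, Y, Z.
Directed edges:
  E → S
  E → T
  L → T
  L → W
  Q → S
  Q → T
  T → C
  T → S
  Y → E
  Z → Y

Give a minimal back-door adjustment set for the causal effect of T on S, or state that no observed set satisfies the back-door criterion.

T→S: minimal back-door set {E, Q}.

desc(T)\{T}={C,S}; candidates ⊆ {E,L,Q,W,Y,Z}.
size 0: {}; under {} T still reaches {E,L,Q,S,W,Y,Z} ∋ S.
size 1: {E}, {L}, {Q} …(+3); under {E} T still reaches {L,Q,S,W} ∋ S.
{E,Q}: T⊥S given {E,Q} in G with T→· removed — back-door holds.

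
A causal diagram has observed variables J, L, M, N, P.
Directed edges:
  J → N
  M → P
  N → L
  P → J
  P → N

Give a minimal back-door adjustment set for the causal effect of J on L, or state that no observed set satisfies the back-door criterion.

desc(J)\{J}={L,N}; candidates ⊆ {M,P}.
size 0: {}; under {} J still reaches {L,M,N,P} ∋ L.
{P}: J⊥L given {P} in G with J→· removed — back-door holds.

J→L: minimal back-door set {P}.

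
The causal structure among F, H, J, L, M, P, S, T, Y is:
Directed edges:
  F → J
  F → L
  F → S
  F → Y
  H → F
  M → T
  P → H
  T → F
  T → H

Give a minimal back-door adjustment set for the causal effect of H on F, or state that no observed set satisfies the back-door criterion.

desc(H)\{H}={F,J,L,S,Y}; candidates ⊆ {M,P,T}.
size 0: {}; under {} H still reaches {F,J,L,M,P,S,T,Y} ∋ F.
{T}: H⊥F given {T} in G with H→· removed — back-door holds.

H→F: minimal back-door set {T}.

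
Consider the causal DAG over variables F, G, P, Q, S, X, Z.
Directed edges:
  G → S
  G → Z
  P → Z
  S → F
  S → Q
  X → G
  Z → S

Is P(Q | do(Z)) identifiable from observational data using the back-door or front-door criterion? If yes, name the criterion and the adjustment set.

P(Q|do(Z)): backdoor, adjust for {G}.

desc(Z)\{Z}={F,Q,S}; candidates ⊆ {G,P,X}.
size 0: {}; under {} Z still reaches {F,G,P,Q,S,X} ∋ Q.
{G}: Z⊥Q given {G} in G with Z→· removed — back-door holds.
P(Q|do(Z)) = Σ_{G} P(Q|Z,G)·P(G).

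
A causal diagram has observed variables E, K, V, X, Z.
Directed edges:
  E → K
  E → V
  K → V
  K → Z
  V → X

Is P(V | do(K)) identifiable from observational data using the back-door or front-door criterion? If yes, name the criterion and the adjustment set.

desc(K)\{K}={V,X,Z}; candidates ⊆ {E}.
size 0: {}; under {} K still reaches {E,V,X} ∋ V.
{E}: K⊥V given {E} in G with K→· removed — back-door holds.
P(V|do(K)) = Σ_{E} P(V|K,E)·P(E).

P(V|do(K)): backdoor, adjust for {E}.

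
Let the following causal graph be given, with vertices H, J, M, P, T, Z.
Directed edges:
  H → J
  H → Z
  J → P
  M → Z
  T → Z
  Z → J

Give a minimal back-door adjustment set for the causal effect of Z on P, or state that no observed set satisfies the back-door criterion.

desc(Z)\{Z}={J,P}; candidates ⊆ {H,M,T}.
size 0: {}; under {} Z still reaches {H,J,M,P,T} ∋ P.
{H}: Z⊥P given {H} in G with Z→· removed — back-door holds.

Z→P: minimal back-door set {H}.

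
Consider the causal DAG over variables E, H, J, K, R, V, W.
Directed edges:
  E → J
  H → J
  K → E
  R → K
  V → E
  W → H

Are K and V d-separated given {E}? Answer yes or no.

No — K and V are d-connected given {E}.

Bayes-Ball from K | {E} reaches {R,V}.
V ∈ reach(K|{E}) ⇒ K ⊥̸ V | {E}.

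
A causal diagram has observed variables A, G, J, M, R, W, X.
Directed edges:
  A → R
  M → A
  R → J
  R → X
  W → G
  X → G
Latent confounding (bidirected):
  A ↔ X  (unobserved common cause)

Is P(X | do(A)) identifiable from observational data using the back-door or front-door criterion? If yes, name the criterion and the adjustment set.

P(X|do(A)): frontdoor, adjust for {R}.

desc(A)\{A}={G,J,R,X}; candidates ⊆ {M,W}.
A↔X: latent back-door arc(s) into A.
size 0: {}; under {} A still reaches {G,M,X} ∋ X.
size 1: {M}, {W}; under {M} A still reaches {G,X} ∋ X.
size 2: {M,W}; under {M,W} A still reaches {G,X} ∋ X.
A↔X cannot be blocked by any observed set — no back-door set.
{R}: (i) intercepts every directed A→X path; (ii) no back-door A→{R}; (iii) {A} blocks every back-door {R}→X. Front-door holds.
P(X|do(A)) = Σ_{R} P(R|A) Σ_{A'} P(X|R,A')P(A').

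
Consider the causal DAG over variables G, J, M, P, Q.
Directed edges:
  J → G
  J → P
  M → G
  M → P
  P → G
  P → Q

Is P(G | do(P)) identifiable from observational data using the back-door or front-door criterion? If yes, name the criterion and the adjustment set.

desc(P)\{P}={G,Q}; candidates ⊆ {J,M}.
size 0: {}; under {} P still reaches {G,J,M} ∋ G.
size 1: {J}, {M}; under {J} P still reaches {G,M} ∋ G.
{J,M}: P⊥G given {J,M} in G with P→· removed — back-door holds.
P(G|do(P)) = Σ_{J,M} P(G|P,J,M)·P(J,M).

P(G|do(P)): backdoor, adjust for {J, M}.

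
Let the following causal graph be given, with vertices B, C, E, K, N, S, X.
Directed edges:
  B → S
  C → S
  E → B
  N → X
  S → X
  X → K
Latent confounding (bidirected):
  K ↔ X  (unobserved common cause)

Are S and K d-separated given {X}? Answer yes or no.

No — S and K are d-connected given {X}.

Bayes-Ball from S | {X} reaches {B,C,E,K,N}.
K ∈ reach(S|{X}) ⇒ S ⊥̸ K | {X}.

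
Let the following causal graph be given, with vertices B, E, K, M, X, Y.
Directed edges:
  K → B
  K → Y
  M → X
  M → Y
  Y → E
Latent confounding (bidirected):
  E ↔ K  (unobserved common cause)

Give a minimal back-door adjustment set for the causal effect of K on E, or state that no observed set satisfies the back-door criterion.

desc(K)\{K}={B,E,Y}; candidates ⊆ {M,X}.
K↔E: latent back-door arc(s) into K.
size 0: {}; under {} K still reaches {E} ∋ E.
size 1: {M}, {X}; under {M} K still reaches {E} ∋ E.
size 2: {M,X}; under {M,X} K still reaches {E} ∋ E.
K↔E cannot be blocked by any observed set — no back-door set.

K→E: no observed back-door set.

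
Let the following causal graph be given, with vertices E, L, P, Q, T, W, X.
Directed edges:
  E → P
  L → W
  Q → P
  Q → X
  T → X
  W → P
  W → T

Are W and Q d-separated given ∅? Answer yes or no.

Bayes-Ball from W | ∅ reaches {L,P,T,X}.
Q ∉ reach(W|∅) ⇒ W ⊥ Q | ∅.

Yes — W ⊥ Q | ∅.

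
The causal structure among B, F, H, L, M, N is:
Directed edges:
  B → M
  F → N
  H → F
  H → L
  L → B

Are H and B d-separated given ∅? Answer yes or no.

No — H and B are d-connected given ∅.

Bayes-Ball from H | ∅ reaches {B,F,L,M,N}.
B ∈ reach(H|∅) ⇒ H ⊥̸ B | ∅.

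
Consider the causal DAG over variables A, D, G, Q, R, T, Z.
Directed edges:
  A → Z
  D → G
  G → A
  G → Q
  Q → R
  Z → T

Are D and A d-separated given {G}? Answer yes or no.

Yes — D ⊥ A | {G}.

Bayes-Ball from D | {G} reaches ∅.
A ∉ reach(D|{G}) ⇒ D ⊥ A | {G}.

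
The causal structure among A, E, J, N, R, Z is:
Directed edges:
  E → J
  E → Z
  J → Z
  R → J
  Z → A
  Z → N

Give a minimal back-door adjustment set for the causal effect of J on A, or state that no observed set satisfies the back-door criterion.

J→A: minimal back-door set {E}.

desc(J)\{J}={A,N,Z}; candidates ⊆ {E,R}.
size 0: {}; under {} J still reaches {A,E,N,R,Z} ∋ A.
{E}: J⊥A given {E} in G with J→· removed — back-door holds.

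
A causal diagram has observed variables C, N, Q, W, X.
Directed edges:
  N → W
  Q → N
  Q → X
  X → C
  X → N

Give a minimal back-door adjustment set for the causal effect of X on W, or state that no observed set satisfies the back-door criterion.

desc(X)\{X}={C,N,W}; candidates ⊆ {Q}.
size 0: {}; under {} X still reaches {N,Q,W} ∋ W.
{Q}: X⊥W given {Q} in G with X→· removed — back-door holds.

X→W: minimal back-door set {Q}.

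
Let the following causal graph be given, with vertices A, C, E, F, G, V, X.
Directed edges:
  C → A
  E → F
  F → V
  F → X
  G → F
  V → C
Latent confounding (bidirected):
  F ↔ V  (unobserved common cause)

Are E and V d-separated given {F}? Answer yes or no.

Bayes-Ball from E | {F} reaches {A,C,G,V}.
V ∈ reach(E|{F}) ⇒ E ⊥̸ V | {F}.

No — E and V are d-connected given {F}.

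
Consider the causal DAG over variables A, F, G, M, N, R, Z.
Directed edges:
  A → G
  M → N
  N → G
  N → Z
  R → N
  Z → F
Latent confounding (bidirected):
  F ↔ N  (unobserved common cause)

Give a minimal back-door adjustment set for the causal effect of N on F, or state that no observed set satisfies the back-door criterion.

desc(N)\{N}={F,G,Z}; candidates ⊆ {A,M,R}.
N↔F: latent back-door arc(s) into N.
size 0: {}; under {} N still reaches {F,M,R} ∋ F.
size 1: {A}, {M}, {R}; under {A} N still reaches {F,M,R} ∋ F.
size 2: {A,M}, {A,R}, {M,R}; under {A,M} N still reaches {F,R} ∋ F.
N↔F cannot be blocked by any observed set — no back-door set.

N→F: no observed back-door set.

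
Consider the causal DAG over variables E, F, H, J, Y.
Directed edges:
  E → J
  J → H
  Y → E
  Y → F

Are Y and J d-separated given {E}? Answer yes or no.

Yes — Y ⊥ J | {E}.

Bayes-Ball from Y | {E} reaches {F}.
J ∉ reach(Y|{E}) ⇒ Y ⊥ J | {E}.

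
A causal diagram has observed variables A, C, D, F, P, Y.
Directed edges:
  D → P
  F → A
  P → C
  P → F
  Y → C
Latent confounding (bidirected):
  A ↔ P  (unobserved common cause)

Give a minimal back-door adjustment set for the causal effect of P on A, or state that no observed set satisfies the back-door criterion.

P→A: no observed back-door set.

desc(P)\{P}={A,C,F}; candidates ⊆ {D,Y}.
P↔A: latent back-door arc(s) into P.
size 0: {}; under {} P still reaches {A,D} ∋ A.
size 1: {D}, {Y}; under {D} P still reaches {A} ∋ A.
size 2: {D,Y}; under {D,Y} P still reaches {A} ∋ A.
P↔A cannot be blocked by any observed set — no back-door set.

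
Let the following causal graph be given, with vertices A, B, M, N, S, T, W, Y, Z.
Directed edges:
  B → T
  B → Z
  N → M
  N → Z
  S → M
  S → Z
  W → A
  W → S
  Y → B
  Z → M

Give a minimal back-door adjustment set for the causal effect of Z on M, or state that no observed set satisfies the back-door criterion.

desc(Z)\{Z}={M}; candidates ⊆ {A,B,N,S,T,W,Y}.
size 0: {}; under {} Z still reaches {A,B,M,N,S,T,W,Y} ∋ M.
size 1: {A}, {B}, {N} …(+4); under {A} Z still reaches {B,M,N,S,T,W,Y} ∋ M.
{N,S}: Z⊥M given {N,S} in G with Z→· removed — back-door holds.

Z→M: minimal back-door set {N, S}.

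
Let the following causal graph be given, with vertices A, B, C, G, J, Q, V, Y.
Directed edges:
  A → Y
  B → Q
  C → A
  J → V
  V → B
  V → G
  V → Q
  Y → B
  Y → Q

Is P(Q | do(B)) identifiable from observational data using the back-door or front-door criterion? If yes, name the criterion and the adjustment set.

P(Q|do(B)): backdoor, adjust for {V, Y}.

desc(B)\{B}={Q}; candidates ⊆ {A,C,G,J,V,Y}.
size 0: {}; under {} B still reaches {A,C,G,J,Q,V,Y} ∋ Q.
size 1: {A}, {C}, {G} …(+3); under {A} B still reaches {G,J,Q,V,Y} ∋ Q.
{V,Y}: B⊥Q given {V,Y} in G with B→· removed — back-door holds.
P(Q|do(B)) = Σ_{V,Y} P(Q|B,V,Y)·P(V,Y).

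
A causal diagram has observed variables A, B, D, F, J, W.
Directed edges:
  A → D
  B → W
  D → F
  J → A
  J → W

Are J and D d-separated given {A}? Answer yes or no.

Yes — J ⊥ D | {A}.

Bayes-Ball from J | {A} reaches {W}.
D ∉ reach(J|{A}) ⇒ J ⊥ D | {A}.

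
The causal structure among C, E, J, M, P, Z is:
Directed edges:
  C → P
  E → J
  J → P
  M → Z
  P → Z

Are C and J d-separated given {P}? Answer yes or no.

Bayes-Ball from C | {P} reaches {E,J}.
J ∈ reach(C|{P}) ⇒ C ⊥̸ J | {P}.

No — C and J are d-connected given {P}.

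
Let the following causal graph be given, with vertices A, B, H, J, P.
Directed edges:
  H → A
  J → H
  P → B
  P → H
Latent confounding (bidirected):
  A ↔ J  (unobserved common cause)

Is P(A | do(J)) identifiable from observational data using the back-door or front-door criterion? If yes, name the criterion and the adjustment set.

desc(J)\{J}={A,H}; candidates ⊆ {B,P}.
J↔A: latent back-door arc(s) into J.
size 0: {}; under {} J still reaches {A} ∋ A.
size 1: {B}, {P}; under {B} J still reaches {A} ∋ A.
size 2: {B,P}; under {B,P} J still reaches {A} ∋ A.
J↔A cannot be blocked by any observed set — no back-door set.
{H}: (i) intercepts every directed J→A path; (ii) no back-door J→{H}; (iii) {J} blocks every back-door {H}→A. Front-door holds.
P(A|do(J)) = Σ_{H} P(H|J) Σ_{J'} P(A|H,J')P(J').

P(A|do(J)): frontdoor, adjust for {H}.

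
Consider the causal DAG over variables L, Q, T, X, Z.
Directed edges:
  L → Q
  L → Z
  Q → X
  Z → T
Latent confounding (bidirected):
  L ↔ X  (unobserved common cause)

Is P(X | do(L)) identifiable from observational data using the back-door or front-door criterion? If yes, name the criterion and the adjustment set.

desc(L)\{L}={Q,T,X,Z}; candidates ⊆ {—}.
L↔X: latent back-door arc(s) into L.
size 0: {}; under {} L still reaches {X} ∋ X.
L↔X cannot be blocked by any observed set — no back-door set.
{Q}: (i) intercepts every directed L→X path; (ii) no back-door L→{Q}; (iii) {L} blocks every back-door {Q}→X. Front-door holds.
P(X|do(L)) = Σ_{Q} P(Q|L) Σ_{L'} P(X|Q,L')P(L').

P(X|do(L)): frontdoor, adjust for {Q}.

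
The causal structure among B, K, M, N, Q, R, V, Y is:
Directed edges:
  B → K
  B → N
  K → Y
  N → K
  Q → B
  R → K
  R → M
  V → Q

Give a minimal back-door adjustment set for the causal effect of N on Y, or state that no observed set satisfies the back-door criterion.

N→Y: minimal back-door set {B}.

desc(N)\{N}={K,Y}; candidates ⊆ {B,M,Q,R,V}.
size 0: {}; under {} N still reaches {B,K,Q,V,Y} ∋ Y.
{B}: N⊥Y given {B} in G with N→· removed — back-door holds.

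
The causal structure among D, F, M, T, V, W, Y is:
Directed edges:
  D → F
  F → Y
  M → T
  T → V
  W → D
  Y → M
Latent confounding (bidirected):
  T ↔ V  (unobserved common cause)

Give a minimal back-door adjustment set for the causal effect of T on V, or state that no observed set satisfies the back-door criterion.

desc(T)\{T}={V}; candidates ⊆ {D,F,M,W,Y}.
T↔V: latent back-door arc(s) into T.
size 0: {}; under {} T still reaches {D,F,M,V,W,Y} ∋ V.
size 1: {D}, {F}, {M} …(+2); under {D} T still reaches {F,M,V,Y} ∋ V.
size 2: {D,F}, {D,M}, {D,W} …(+7); under {D,F} T still reaches {M,V,Y} ∋ V.
T↔V cannot be blocked by any observed set — no back-door set.

T→V: no observed back-door set.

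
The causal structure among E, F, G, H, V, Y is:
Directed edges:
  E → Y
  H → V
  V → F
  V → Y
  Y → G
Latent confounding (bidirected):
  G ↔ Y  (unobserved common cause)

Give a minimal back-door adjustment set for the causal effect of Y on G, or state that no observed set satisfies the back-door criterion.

Y→G: no observed back-door set.

desc(Y)\{Y}={G}; candidates ⊆ {E,F,H,V}.
Y↔G: latent back-door arc(s) into Y.
size 0: {}; under {} Y still reaches {E,F,G,H,V} ∋ G.
size 1: {E}, {F}, {H} …(+1); under {E} Y still reaches {F,G,H,V} ∋ G.
size 2: {E,F}, {E,H}, {E,V} …(+3); under {E,F} Y still reaches {G,H,V} ∋ G.
Y↔G cannot be blocked by any observed set — no back-door set.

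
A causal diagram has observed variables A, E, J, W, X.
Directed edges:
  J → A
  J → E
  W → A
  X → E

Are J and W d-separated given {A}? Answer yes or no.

Bayes-Ball from J | {A} reaches {E,W}.
W ∈ reach(J|{A}) ⇒ J ⊥̸ W | {A}.

No — J and W are d-connected given {A}.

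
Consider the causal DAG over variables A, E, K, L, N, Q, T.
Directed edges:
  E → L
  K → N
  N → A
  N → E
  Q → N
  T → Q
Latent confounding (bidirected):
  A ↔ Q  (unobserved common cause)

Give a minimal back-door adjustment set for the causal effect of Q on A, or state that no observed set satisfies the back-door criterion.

desc(Q)\{Q}={A,E,L,N}; candidates ⊆ {K,T}.
Q↔A: latent back-door arc(s) into Q.
size 0: {}; under {} Q still reaches {A,T} ∋ A.
size 1: {K}, {T}; under {K} Q still reaches {A,T} ∋ A.
size 2: {K,T}; under {K,T} Q still reaches {A} ∋ A.
Q↔A cannot be blocked by any observed set — no back-door set.

Q→A: no observed back-door set.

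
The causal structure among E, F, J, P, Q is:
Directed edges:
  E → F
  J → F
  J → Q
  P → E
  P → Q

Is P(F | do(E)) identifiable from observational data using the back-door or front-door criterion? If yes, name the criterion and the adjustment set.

P(F|do(E)): backdoor, adjust for ∅.

desc(E)\{E}={F}; candidates ⊆ {J,P,Q}.
∅: E⊥F given ∅ in G with E→· removed — back-door holds.
P(F|do(E)) = P(F|E) — no adjustment needed.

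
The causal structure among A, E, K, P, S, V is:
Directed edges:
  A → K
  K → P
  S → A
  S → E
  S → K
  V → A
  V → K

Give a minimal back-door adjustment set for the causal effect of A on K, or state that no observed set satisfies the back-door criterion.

A→K: minimal back-door set {S, V}.

desc(A)\{A}={K,P}; candidates ⊆ {E,S,V}.
size 0: {}; under {} A still reaches {E,K,P,S,V} ∋ K.
size 1: {E}, {S}, {V}; under {E} A still reaches {K,P,S,V} ∋ K.
{S,V}: A⊥K given {S,V} in G with A→· removed — back-door holds.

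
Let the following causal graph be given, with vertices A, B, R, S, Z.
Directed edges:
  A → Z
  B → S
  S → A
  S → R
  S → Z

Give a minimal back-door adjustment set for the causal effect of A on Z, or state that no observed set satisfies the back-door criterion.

desc(A)\{A}={Z}; candidates ⊆ {B,R,S}.
size 0: {}; under {} A still reaches {B,R,S,Z} ∋ Z.
{S}: A⊥Z given {S} in G with A→· removed — back-door holds.

A→Z: minimal back-door set {S}.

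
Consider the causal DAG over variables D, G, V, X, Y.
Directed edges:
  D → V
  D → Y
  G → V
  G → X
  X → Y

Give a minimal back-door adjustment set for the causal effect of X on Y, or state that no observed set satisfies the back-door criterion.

desc(X)\{X}={Y}; candidates ⊆ {D,G,V}.
∅: X⊥Y given ∅ in G with X→· removed — back-door holds.

X→Y: minimal back-door set ∅.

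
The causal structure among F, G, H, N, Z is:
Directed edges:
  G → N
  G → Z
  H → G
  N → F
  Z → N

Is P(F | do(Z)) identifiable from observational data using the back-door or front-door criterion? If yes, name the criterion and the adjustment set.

P(F|do(Z)): backdoor, adjust for {G}.

desc(Z)\{Z}={F,N}; candidates ⊆ {G,H}.
size 0: {}; under {} Z still reaches {F,G,H,N} ∋ F.
{G}: Z⊥F given {G} in G with Z→· removed — back-door holds.
P(F|do(Z)) = Σ_{G} P(F|Z,G)·P(G).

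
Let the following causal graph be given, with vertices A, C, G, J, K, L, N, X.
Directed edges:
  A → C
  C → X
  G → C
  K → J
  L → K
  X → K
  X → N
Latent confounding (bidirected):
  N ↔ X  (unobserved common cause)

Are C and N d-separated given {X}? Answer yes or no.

Bayes-Ball from C | {X} reaches {A,G,N}.
N ∈ reach(C|{X}) ⇒ C ⊥̸ N | {X}.

No — C and N are d-connected given {X}.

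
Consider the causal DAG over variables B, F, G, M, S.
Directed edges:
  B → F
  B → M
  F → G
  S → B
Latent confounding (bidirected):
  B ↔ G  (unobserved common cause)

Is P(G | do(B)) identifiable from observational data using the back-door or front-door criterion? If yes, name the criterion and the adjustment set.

P(G|do(B)): frontdoor, adjust for {F}.

desc(B)\{B}={F,G,M}; candidates ⊆ {S}.
B↔G: latent back-door arc(s) into B.
size 0: {}; under {} B still reaches {G,S} ∋ G.
size 1: {S}; under {S} B still reaches {G} ∋ G.
B↔G cannot be blocked by any observed set — no back-door set.
{F}: (i) intercepts every directed B→G path; (ii) no back-door B→{F}; (iii) {B} blocks every back-door {F}→G. Front-door holds.
P(G|do(B)) = Σ_{F} P(F|B) Σ_{B'} P(G|F,B')P(B').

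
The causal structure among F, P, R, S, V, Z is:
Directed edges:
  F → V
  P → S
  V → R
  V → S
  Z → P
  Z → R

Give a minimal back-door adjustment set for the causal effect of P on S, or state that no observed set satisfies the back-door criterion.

P→S: minimal back-door set ∅.

desc(P)\{P}={S}; candidates ⊆ {F,R,V,Z}.
∅: P⊥S given ∅ in G with P→· removed — back-door holds.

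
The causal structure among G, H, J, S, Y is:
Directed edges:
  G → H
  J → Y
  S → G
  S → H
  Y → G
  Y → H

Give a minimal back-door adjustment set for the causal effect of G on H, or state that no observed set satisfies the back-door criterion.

G→H: minimal back-door set {S, Y}.

desc(G)\{G}={H}; candidates ⊆ {J,S,Y}.
size 0: {}; under {} G still reaches {H,J,S,Y} ∋ H.
size 1: {J}, {S}, {Y}; under {J} G still reaches {H,S,Y} ∋ H.
{S,Y}: G⊥H given {S,Y} in G with G→· removed — back-door holds.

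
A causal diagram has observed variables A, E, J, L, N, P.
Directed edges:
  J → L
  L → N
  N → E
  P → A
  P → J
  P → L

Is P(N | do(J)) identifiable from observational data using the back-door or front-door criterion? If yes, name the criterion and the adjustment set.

P(N|do(J)): backdoor, adjust for {P}.

desc(J)\{J}={E,L,N}; candidates ⊆ {A,P}.
size 0: {}; under {} J still reaches {A,E,L,N,P} ∋ N.
{P}: J⊥N given {P} in G with J→· removed — back-door holds.
P(N|do(J)) = Σ_{P} P(N|J,P)·P(P).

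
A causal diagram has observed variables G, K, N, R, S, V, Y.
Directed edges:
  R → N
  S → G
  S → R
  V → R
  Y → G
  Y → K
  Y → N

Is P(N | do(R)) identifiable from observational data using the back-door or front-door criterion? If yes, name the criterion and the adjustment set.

desc(R)\{R}={N}; candidates ⊆ {G,K,S,V,Y}.
∅: R⊥N given ∅ in G with R→· removed — back-door holds.
P(N|do(R)) = P(N|R) — no adjustment needed.

P(N|do(R)): backdoor, adjust for ∅.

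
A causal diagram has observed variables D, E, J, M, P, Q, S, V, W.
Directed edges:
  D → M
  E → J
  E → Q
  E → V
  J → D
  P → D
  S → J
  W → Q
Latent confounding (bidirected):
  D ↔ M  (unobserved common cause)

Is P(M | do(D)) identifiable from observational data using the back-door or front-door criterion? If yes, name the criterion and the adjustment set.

desc(D)\{D}={M}; candidates ⊆ {E,J,P,Q,S,V,W}.
D↔M: latent back-door arc(s) into D.
size 0: {}; under {} D still reaches {E,J,M,P,Q,S,V} ∋ M.
size 1: {E}, {J}, {P} …(+4); under {E} D still reaches {J,M,P,S} ∋ M.
size 2: {E,J}, {E,P}, {E,Q} …(+18); under {E,J} D still reaches {M,P} ∋ M.
D↔M cannot be blocked by any observed set — no back-door set.
No mediator lies on a directed D→…→M path.
Neither criterion identifies P(M|do(D)) in this graph.

P(M|do(D)): not identifiable (no BD/FD set).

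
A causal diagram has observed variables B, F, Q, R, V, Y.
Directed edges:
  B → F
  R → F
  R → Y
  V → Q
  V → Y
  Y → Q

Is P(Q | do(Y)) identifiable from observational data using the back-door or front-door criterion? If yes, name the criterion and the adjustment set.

P(Q|do(Y)): backdoor, adjust for {V}.

desc(Y)\{Y}={Q}; candidates ⊆ {B,F,R,V}.
size 0: {}; under {} Y still reaches {F,Q,R,V} ∋ Q.
{V}: Y⊥Q given {V} in G with Y→· removed — back-door holds.
P(Q|do(Y)) = Σ_{V} P(Q|Y,V)·P(V).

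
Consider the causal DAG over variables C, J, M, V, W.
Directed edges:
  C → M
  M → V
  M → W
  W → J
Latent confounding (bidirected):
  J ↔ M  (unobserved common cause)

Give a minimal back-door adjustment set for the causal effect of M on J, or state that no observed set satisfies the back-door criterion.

M→J: no observed back-door set.

desc(M)\{M}={J,V,W}; candidates ⊆ {C}.
M↔J: latent back-door arc(s) into M.
size 0: {}; under {} M still reaches {C,J} ∋ J.
size 1: {C}; under {C} M still reaches {J} ∋ J.
M↔J cannot be blocked by any observed set — no back-door set.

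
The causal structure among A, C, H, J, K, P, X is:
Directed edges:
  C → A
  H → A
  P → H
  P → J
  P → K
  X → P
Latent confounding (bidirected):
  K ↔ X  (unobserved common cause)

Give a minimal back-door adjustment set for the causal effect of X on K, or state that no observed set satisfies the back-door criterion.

X→K: no observed back-door set.

desc(X)\{X}={A,H,J,K,P}; candidates ⊆ {C}.
X↔K: latent back-door arc(s) into X.
size 0: {}; under {} X still reaches {K} ∋ K.
size 1: {C}; under {C} X still reaches {K} ∋ K.
X↔K cannot be blocked by any observed set — no back-door set.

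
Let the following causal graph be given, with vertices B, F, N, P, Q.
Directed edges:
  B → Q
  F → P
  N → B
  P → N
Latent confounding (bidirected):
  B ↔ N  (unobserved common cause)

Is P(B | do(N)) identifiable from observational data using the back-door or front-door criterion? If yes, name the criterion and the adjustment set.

P(B|do(N)): not identifiable (no BD/FD set).

desc(N)\{N}={B,Q}; candidates ⊆ {F,P}.
N↔B: latent back-door arc(s) into N.
size 0: {}; under {} N still reaches {B,F,P,Q} ∋ B.
size 1: {F}, {P}; under {F} N still reaches {B,P,Q} ∋ B.
size 2: {F,P}; under {F,P} N still reaches {B,Q} ∋ B.
N↔B cannot be blocked by any observed set — no back-door set.
No mediator lies on a directed N→…→B path.
Neither criterion identifies P(B|do(N)) in this graph.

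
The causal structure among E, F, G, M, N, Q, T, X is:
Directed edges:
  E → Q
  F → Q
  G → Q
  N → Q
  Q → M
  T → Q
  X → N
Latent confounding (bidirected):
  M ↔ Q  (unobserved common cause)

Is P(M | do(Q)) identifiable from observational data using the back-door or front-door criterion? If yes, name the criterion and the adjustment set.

desc(Q)\{Q}={M}; candidates ⊆ {E,F,G,N,T,X}.
Q↔M: latent back-door arc(s) into Q.
size 0: {}; under {} Q still reaches {E,F,G,M,N,T,X} ∋ M.
size 1: {E}, {F}, {G} …(+3); under {E} Q still reaches {F,G,M,N,T,X} ∋ M.
size 2: {E,F}, {E,G}, {E,N} …(+12); under {E,F} Q still reaches {G,M,N,T,X} ∋ M.
Q↔M cannot be blocked by any observed set — no back-door set.
No mediator lies on a directed Q→…→M path.
Neither criterion identifies P(M|do(Q)) in this graph.

P(M|do(Q)): not identifiable (no BD/FD set).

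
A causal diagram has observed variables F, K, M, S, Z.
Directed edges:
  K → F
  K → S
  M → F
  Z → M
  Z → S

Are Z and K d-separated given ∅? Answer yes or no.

Bayes-Ball from Z | ∅ reaches {F,M,S}.
K ∉ reach(Z|∅) ⇒ Z ⊥ K | ∅.

Yes — Z ⊥ K | ∅.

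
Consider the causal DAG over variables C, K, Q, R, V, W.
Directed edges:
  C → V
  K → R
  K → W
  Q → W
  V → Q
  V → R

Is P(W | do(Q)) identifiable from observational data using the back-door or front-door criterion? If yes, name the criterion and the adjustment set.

desc(Q)\{Q}={W}; candidates ⊆ {C,K,R,V}.
∅: Q⊥W given ∅ in G with Q→· removed — back-door holds.
P(W|do(Q)) = P(W|Q) — no adjustment needed.

P(W|do(Q)): backdoor, adjust for ∅.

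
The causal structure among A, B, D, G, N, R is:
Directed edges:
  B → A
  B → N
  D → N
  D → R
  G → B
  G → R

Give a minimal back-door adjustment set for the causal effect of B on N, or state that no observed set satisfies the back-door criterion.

desc(B)\{B}={A,N}; candidates ⊆ {D,G,R}.
∅: B⊥N given ∅ in G with B→· removed — back-door holds.

B→N: minimal back-door set ∅.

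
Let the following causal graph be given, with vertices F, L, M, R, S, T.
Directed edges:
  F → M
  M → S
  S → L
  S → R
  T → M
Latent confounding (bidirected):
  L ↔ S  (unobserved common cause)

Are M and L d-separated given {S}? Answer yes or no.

No — M and L are d-connected given {S}.

Bayes-Ball from M | {S} reaches {F,L,T}.
L ∈ reach(M|{S}) ⇒ M ⊥̸ L | {S}.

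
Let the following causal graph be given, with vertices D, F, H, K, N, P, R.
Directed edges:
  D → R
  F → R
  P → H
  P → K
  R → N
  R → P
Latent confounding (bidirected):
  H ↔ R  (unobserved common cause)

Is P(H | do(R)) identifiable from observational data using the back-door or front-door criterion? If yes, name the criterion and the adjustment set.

desc(R)\{R}={H,K,N,P}; candidates ⊆ {D,F}.
R↔H: latent back-door arc(s) into R.
size 0: {}; under {} R still reaches {D,F,H} ∋ H.
size 1: {D}, {F}; under {D} R still reaches {F,H} ∋ H.
size 2: {D,F}; under {D,F} R still reaches {H} ∋ H.
R↔H cannot be blocked by any observed set — no back-door set.
{P}: (i) intercepts every directed R→H path; (ii) no back-door R→{P}; (iii) {R} blocks every back-door {P}→H. Front-door holds.
P(H|do(R)) = Σ_{P} P(P|R) Σ_{R'} P(H|P,R')P(R').

P(H|do(R)): frontdoor, adjust for {P}.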